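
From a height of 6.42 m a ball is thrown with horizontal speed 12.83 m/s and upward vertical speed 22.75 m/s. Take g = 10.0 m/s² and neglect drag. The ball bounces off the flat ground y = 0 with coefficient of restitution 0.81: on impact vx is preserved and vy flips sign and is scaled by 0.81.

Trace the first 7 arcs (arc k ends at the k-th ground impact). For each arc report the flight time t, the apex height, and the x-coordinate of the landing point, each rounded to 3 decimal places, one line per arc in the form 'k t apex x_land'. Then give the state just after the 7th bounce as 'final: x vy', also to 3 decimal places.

Arc 1: start y=6.420, vy=22.750 → t=4.817, apex=32.298, x_land=61.797, impact vy=-25.416
  bounce: vy ← 0.81·25.416 = 20.587
Arc 2: start y=0.000, vy=20.587 → t=4.117, apex=21.191, x_land=114.622, impact vy=-20.587
  bounce: vy ← 0.81·20.587 = 16.675
Arc 3: start y=0.000, vy=16.675 → t=3.335, apex=13.903, x_land=157.411, impact vy=-16.675
  bounce: vy ← 0.81·16.675 = 13.507
Arc 4: start y=0.000, vy=13.507 → t=2.701, apex=9.122, x_land=192.070, impact vy=-13.507
  bounce: vy ← 0.81·13.507 = 10.941
Arc 5: start y=0.000, vy=10.941 → t=2.188, apex=5.985, x_land=220.144, impact vy=-10.941
  bounce: vy ← 0.81·10.941 = 8.862
Arc 6: start y=0.000, vy=8.862 → t=1.772, apex=3.927, x_land=242.884, impact vy=-8.862
  bounce: vy ← 0.81·8.862 = 7.178
Arc 7: start y=0.000, vy=7.178 → t=1.436, apex=2.576, x_land=261.303, impact vy=-7.178
  bounce: vy ← 0.81·7.178 = 5.814

1 4.817 32.298 61.797
2 4.117 21.191 114.622
3 3.335 13.903 157.411
4 2.701 9.122 192.070
5 2.188 5.985 220.144
6 1.772 3.927 242.884
7 1.436 2.576 261.303
final: 261.303 5.814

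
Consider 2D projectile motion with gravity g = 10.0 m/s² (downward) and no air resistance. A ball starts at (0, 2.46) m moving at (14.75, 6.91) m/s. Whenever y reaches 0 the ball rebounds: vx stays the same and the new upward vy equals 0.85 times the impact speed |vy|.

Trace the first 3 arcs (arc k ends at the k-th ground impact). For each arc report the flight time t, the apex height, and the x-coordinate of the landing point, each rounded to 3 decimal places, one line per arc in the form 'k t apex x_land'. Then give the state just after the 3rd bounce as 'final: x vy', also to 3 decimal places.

Arc 1: start y=2.460, vy=6.910 → t=1.676, apex=4.847, x_land=24.715, impact vy=-9.846
  bounce: vy ← 0.85·9.846 = 8.369
Arc 2: start y=0.000, vy=8.369 → t=1.674, apex=3.502, x_land=49.405, impact vy=-8.369
  bounce: vy ← 0.85·8.369 = 7.114
Arc 3: start y=0.000, vy=7.114 → t=1.423, apex=2.530, x_land=70.391, impact vy=-7.114
  bounce: vy ← 0.85·7.114 = 6.047

1 1.676 4.847 24.715
2 1.674 3.502 49.405
3 1.423 2.530 70.391
final: 70.391 6.047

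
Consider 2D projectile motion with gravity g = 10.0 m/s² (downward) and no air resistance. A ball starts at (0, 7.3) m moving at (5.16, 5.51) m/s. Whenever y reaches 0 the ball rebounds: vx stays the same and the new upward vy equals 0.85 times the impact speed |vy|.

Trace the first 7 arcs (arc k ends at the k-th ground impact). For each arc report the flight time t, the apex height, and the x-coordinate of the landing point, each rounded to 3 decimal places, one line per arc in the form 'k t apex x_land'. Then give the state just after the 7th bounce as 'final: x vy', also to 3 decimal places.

Arc 1: start y=7.300, vy=5.510 → t=1.879, apex=8.818, x_land=9.696, impact vy=-13.280
  bounce: vy ← 0.85·13.280 = 11.288
Arc 2: start y=0.000, vy=11.288 → t=2.258, apex=6.371, x_land=21.345, impact vy=-11.288
  bounce: vy ← 0.85·11.288 = 9.595
Arc 3: start y=0.000, vy=9.595 → t=1.919, apex=4.603, x_land=31.247, impact vy=-9.595
  bounce: vy ← 0.85·9.595 = 8.156
Arc 4: start y=0.000, vy=8.156 → t=1.631, apex=3.326, x_land=39.663, impact vy=-8.156
  bounce: vy ← 0.85·8.156 = 6.932
Arc 5: start y=0.000, vy=6.932 → t=1.386, apex=2.403, x_land=46.818, impact vy=-6.932
  bounce: vy ← 0.85·6.932 = 5.892
Arc 6: start y=0.000, vy=5.892 → t=1.178, apex=1.736, x_land=52.899, impact vy=-5.892
  bounce: vy ← 0.85·5.892 = 5.009
Arc 7: start y=0.000, vy=5.009 → t=1.002, apex=1.254, x_land=58.067, impact vy=-5.009
  bounce: vy ← 0.85·5.009 = 4.257

1 1.879 8.818 9.696
2 2.258 6.371 21.345
3 1.919 4.603 31.247
4 1.631 3.326 39.663
5 1.386 2.403 46.818
6 1.178 1.736 52.899
7 1.002 1.254 58.067
final: 58.067 4.257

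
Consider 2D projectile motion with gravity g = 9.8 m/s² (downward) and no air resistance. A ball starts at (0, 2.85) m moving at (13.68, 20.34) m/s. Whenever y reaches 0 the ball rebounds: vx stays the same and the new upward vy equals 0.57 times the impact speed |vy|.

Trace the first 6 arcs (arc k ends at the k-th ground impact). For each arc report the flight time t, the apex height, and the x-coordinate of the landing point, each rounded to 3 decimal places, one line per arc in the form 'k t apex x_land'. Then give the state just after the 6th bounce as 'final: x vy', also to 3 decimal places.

1 4.287 23.958 58.642
2 2.521 7.784 93.126
3 1.437 2.529 112.782
4 0.819 0.822 123.986
5 0.467 0.267 130.372
6 0.266 0.087 134.012
final: 134.012 0.743

Arc 1: start y=2.850, vy=20.340 → t=4.287, apex=23.958, x_land=58.642, impact vy=-21.670
  bounce: vy ← 0.57·21.670 = 12.352
Arc 2: start y=0.000, vy=12.352 → t=2.521, apex=7.784, x_land=93.126, impact vy=-12.352
  bounce: vy ← 0.57·12.352 = 7.040
Arc 3: start y=0.000, vy=7.040 → t=1.437, apex=2.529, x_land=112.782, impact vy=-7.040
  bounce: vy ← 0.57·7.040 = 4.013
Arc 4: start y=0.000, vy=4.013 → t=0.819, apex=0.822, x_land=123.986, impact vy=-4.013
  bounce: vy ← 0.57·4.013 = 2.287
Arc 5: start y=0.000, vy=2.287 → t=0.467, apex=0.267, x_land=130.372, impact vy=-2.287
  bounce: vy ← 0.57·2.287 = 1.304
Arc 6: start y=0.000, vy=1.304 → t=0.266, apex=0.087, x_land=134.012, impact vy=-1.304
  bounce: vy ← 0.57·1.304 = 0.743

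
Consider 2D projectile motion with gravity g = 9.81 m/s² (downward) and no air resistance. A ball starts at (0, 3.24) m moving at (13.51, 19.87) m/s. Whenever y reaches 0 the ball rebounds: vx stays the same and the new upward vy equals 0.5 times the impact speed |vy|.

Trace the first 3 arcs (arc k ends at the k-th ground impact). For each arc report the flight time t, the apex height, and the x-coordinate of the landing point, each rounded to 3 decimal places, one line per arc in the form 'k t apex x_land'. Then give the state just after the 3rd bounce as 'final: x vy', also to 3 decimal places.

Arc 1: start y=3.240, vy=19.870 → t=4.208, apex=23.363, x_land=56.849, impact vy=-21.410
  bounce: vy ← 0.5·21.410 = 10.705
Arc 2: start y=0.000, vy=10.705 → t=2.182, apex=5.841, x_land=86.334, impact vy=-10.705
  bounce: vy ← 0.5·10.705 = 5.352
Arc 3: start y=0.000, vy=5.352 → t=1.091, apex=1.460, x_land=101.077, impact vy=-5.352
  bounce: vy ← 0.5·5.352 = 2.676

1 4.208 23.363 56.849
2 2.182 5.841 86.334
3 1.091 1.460 101.077
final: 101.077 2.676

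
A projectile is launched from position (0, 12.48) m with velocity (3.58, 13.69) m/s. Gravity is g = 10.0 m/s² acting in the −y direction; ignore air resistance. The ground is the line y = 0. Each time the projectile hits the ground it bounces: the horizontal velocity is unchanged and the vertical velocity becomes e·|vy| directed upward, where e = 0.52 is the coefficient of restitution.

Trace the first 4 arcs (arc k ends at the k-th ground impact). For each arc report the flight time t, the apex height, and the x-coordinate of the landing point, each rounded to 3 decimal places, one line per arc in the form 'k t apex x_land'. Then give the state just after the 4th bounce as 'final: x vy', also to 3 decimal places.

1 3.459 21.851 12.385
2 2.174 5.908 20.168
3 1.131 1.598 24.216
4 0.588 0.432 26.320
final: 26.320 1.528

Arc 1: start y=12.480, vy=13.690 → t=3.459, apex=21.851, x_land=12.385, impact vy=-20.905
  bounce: vy ← 0.52·20.905 = 10.871
Arc 2: start y=0.000, vy=10.871 → t=2.174, apex=5.908, x_land=20.168, impact vy=-10.871
  bounce: vy ← 0.52·10.871 = 5.653
Arc 3: start y=0.000, vy=5.653 → t=1.131, apex=1.598, x_land=24.216, impact vy=-5.653
  bounce: vy ← 0.52·5.653 = 2.939
Arc 4: start y=0.000, vy=2.939 → t=0.588, apex=0.432, x_land=26.320, impact vy=-2.939
  bounce: vy ← 0.52·2.939 = 1.528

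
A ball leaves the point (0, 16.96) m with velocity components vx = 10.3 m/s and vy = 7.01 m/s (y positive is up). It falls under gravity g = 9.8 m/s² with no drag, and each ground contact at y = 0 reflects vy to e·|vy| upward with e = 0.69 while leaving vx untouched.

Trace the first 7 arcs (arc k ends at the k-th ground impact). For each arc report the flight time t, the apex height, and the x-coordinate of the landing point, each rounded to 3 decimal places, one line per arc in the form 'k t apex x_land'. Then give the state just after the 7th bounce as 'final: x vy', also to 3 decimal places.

Arc 1: start y=16.960, vy=7.010 → t=2.709, apex=19.467, x_land=27.898, impact vy=-19.533
  bounce: vy ← 0.69·19.533 = 13.478
Arc 2: start y=0.000, vy=13.478 → t=2.751, apex=9.268, x_land=56.229, impact vy=-13.478
  bounce: vy ← 0.69·13.478 = 9.300
Arc 3: start y=0.000, vy=9.300 → t=1.898, apex=4.413, x_land=75.778, impact vy=-9.300
  bounce: vy ← 0.69·9.300 = 6.417
Arc 4: start y=0.000, vy=6.417 → t=1.310, apex=2.101, x_land=89.267, impact vy=-6.417
  bounce: vy ← 0.69·6.417 = 4.428
Arc 5: start y=0.000, vy=4.428 → t=0.904, apex=1.000, x_land=98.574, impact vy=-4.428
  bounce: vy ← 0.69·4.428 = 3.055
Arc 6: start y=0.000, vy=3.055 → t=0.623, apex=0.476, x_land=104.996, impact vy=-3.055
  bounce: vy ← 0.69·3.055 = 2.108
Arc 7: start y=0.000, vy=2.108 → t=0.430, apex=0.227, x_land=109.427, impact vy=-2.108
  bounce: vy ← 0.69·2.108 = 1.455

1 2.709 19.467 27.898
2 2.751 9.268 56.229
3 1.898 4.413 75.778
4 1.310 2.101 89.267
5 0.904 1.000 98.574
6 0.623 0.476 104.996
7 0.430 0.227 109.427
final: 109.427 1.455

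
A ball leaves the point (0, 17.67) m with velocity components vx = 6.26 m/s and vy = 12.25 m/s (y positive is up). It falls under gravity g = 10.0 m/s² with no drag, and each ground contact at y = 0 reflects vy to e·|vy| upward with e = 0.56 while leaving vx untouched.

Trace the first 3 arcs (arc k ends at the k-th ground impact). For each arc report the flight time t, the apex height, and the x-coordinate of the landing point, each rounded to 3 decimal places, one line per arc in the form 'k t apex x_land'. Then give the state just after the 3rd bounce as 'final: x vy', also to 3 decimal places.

Arc 1: start y=17.670, vy=12.250 → t=3.469, apex=25.173, x_land=21.715, impact vy=-22.438
  bounce: vy ← 0.56·22.438 = 12.565
Arc 2: start y=0.000, vy=12.565 → t=2.513, apex=7.894, x_land=37.446, impact vy=-12.565
  bounce: vy ← 0.56·12.565 = 7.037
Arc 3: start y=0.000, vy=7.037 → t=1.407, apex=2.476, x_land=46.256, impact vy=-7.037
  bounce: vy ← 0.56·7.037 = 3.940

1 3.469 25.173 21.715
2 2.513 7.894 37.446
3 1.407 2.476 46.256
final: 46.256 3.940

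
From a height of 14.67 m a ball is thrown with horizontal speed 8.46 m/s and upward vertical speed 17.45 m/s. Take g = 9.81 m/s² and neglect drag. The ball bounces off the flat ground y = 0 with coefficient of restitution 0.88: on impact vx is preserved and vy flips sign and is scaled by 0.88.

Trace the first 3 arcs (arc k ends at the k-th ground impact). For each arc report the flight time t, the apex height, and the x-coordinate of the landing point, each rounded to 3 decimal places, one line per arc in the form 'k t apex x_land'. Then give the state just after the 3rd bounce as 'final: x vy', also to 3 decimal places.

Arc 1: start y=14.670, vy=17.450 → t=4.260, apex=30.190, x_land=36.037, impact vy=-24.338
  bounce: vy ← 0.88·24.338 = 21.417
Arc 2: start y=0.000, vy=21.417 → t=4.366, apex=23.379, x_land=72.977, impact vy=-21.417
  bounce: vy ← 0.88·21.417 = 18.847
Arc 3: start y=0.000, vy=18.847 → t=3.842, apex=18.105, x_land=105.484, impact vy=-18.847
  bounce: vy ← 0.88·18.847 = 16.586

1 4.260 30.190 36.037
2 4.366 23.379 72.977
3 3.842 18.105 105.484
final: 105.484 16.586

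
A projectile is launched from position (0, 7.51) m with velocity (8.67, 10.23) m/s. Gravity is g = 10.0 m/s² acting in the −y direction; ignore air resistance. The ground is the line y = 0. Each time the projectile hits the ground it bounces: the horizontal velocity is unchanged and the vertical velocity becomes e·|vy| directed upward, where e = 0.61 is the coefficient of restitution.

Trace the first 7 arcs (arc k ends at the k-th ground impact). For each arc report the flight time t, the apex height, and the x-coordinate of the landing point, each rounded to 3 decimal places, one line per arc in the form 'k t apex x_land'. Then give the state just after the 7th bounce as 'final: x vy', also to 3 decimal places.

1 2.619 12.743 22.710
2 1.948 4.742 39.596
3 1.188 1.764 49.897
4 0.725 0.657 56.180
5 0.442 0.244 60.013
6 0.270 0.091 62.351
7 0.164 0.034 63.777
final: 63.777 0.502

Arc 1: start y=7.510, vy=10.230 → t=2.619, apex=12.743, x_land=22.710, impact vy=-15.964
  bounce: vy ← 0.61·15.964 = 9.738
Arc 2: start y=0.000, vy=9.738 → t=1.948, apex=4.742, x_land=39.596, impact vy=-9.738
  bounce: vy ← 0.61·9.738 = 5.940
Arc 3: start y=0.000, vy=5.940 → t=1.188, apex=1.764, x_land=49.897, impact vy=-5.940
  bounce: vy ← 0.61·5.940 = 3.624
Arc 4: start y=0.000, vy=3.624 → t=0.725, apex=0.657, x_land=56.180, impact vy=-3.624
  bounce: vy ← 0.61·3.624 = 2.210
Arc 5: start y=0.000, vy=2.210 → t=0.442, apex=0.244, x_land=60.013, impact vy=-2.210
  bounce: vy ← 0.61·2.210 = 1.348
Arc 6: start y=0.000, vy=1.348 → t=0.270, apex=0.091, x_land=62.351, impact vy=-1.348
  bounce: vy ← 0.61·1.348 = 0.822
Arc 7: start y=0.000, vy=0.822 → t=0.164, apex=0.034, x_land=63.777, impact vy=-0.822
  bounce: vy ← 0.61·0.822 = 0.502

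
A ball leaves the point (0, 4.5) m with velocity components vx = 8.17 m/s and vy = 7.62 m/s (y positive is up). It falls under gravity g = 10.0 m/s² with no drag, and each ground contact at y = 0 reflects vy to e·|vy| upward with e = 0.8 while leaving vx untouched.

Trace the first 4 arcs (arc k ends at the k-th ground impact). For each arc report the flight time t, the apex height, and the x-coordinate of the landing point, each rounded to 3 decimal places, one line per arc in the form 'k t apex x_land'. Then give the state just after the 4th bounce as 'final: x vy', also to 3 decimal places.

1 1.979 7.403 16.167
2 1.947 4.738 32.073
3 1.558 3.032 44.798
4 1.246 1.941 54.978
final: 54.978 4.984

Arc 1: start y=4.500, vy=7.620 → t=1.979, apex=7.403, x_land=16.167, impact vy=-12.168
  bounce: vy ← 0.8·12.168 = 9.735
Arc 2: start y=0.000, vy=9.735 → t=1.947, apex=4.738, x_land=32.073, impact vy=-9.735
  bounce: vy ← 0.8·9.735 = 7.788
Arc 3: start y=0.000, vy=7.788 → t=1.558, apex=3.032, x_land=44.798, impact vy=-7.788
  bounce: vy ← 0.8·7.788 = 6.230
Arc 4: start y=0.000, vy=6.230 → t=1.246, apex=1.941, x_land=54.978, impact vy=-6.230
  bounce: vy ← 0.8·6.230 = 4.984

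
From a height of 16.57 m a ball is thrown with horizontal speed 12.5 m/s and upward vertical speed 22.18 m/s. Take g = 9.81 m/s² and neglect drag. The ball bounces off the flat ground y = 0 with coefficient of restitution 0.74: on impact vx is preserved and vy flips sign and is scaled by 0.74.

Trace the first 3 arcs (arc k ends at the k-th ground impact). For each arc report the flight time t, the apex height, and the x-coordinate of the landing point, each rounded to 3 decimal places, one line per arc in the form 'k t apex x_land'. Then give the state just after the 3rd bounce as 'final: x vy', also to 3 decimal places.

Arc 1: start y=16.570, vy=22.180 → t=5.175, apex=41.644, x_land=64.684, impact vy=-28.584
  bounce: vy ← 0.74·28.584 = 21.152
Arc 2: start y=0.000, vy=21.152 → t=4.312, apex=22.804, x_land=118.589, impact vy=-21.152
  bounce: vy ← 0.74·21.152 = 15.653
Arc 3: start y=0.000, vy=15.653 → t=3.191, apex=12.488, x_land=158.479, impact vy=-15.653
  bounce: vy ← 0.74·15.653 = 11.583

1 5.175 41.644 64.684
2 4.312 22.804 118.589
3 3.191 12.488 158.479
final: 158.479 11.583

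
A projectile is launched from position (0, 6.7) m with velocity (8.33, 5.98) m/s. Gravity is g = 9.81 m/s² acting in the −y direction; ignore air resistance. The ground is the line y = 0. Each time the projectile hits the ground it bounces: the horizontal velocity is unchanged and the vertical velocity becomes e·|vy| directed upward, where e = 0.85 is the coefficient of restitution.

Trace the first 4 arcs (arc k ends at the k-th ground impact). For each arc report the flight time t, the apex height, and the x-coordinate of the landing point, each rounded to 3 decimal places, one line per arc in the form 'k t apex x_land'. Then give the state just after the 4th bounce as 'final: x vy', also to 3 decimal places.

Arc 1: start y=6.700, vy=5.980 → t=1.928, apex=8.523, x_land=16.058, impact vy=-12.931
  bounce: vy ← 0.85·12.931 = 10.991
Arc 2: start y=0.000, vy=10.991 → t=2.241, apex=6.158, x_land=34.725, impact vy=-10.991
  bounce: vy ← 0.85·10.991 = 9.343
Arc 3: start y=0.000, vy=9.343 → t=1.905, apex=4.449, x_land=50.591, impact vy=-9.343
  bounce: vy ← 0.85·9.343 = 7.941
Arc 4: start y=0.000, vy=7.941 → t=1.619, apex=3.214, x_land=64.078, impact vy=-7.941
  bounce: vy ← 0.85·7.941 = 6.750

1 1.928 8.523 16.058
2 2.241 6.158 34.725
3 1.905 4.449 50.591
4 1.619 3.214 64.078
final: 64.078 6.750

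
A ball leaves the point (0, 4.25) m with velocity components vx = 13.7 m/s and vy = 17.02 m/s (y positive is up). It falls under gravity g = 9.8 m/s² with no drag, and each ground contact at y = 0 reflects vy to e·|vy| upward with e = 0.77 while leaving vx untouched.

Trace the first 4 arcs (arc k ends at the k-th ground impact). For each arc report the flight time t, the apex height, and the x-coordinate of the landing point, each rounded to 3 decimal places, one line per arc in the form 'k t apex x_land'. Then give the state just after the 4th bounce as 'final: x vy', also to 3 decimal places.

Arc 1: start y=4.250, vy=17.020 → t=3.707, apex=19.030, x_land=50.792, impact vy=-19.313
  bounce: vy ← 0.77·19.313 = 14.871
Arc 2: start y=0.000, vy=14.871 → t=3.035, apex=11.283, x_land=92.369, impact vy=-14.871
  bounce: vy ← 0.77·14.871 = 11.451
Arc 3: start y=0.000, vy=11.451 → t=2.337, apex=6.689, x_land=124.384, impact vy=-11.451
  bounce: vy ← 0.77·11.451 = 8.817
Arc 4: start y=0.000, vy=8.817 → t=1.799, apex=3.966, x_land=149.035, impact vy=-8.817
  bounce: vy ← 0.77·8.817 = 6.789

1 3.707 19.030 50.792
2 3.035 11.283 92.369
3 2.337 6.689 124.384
4 1.799 3.966 149.035
final: 149.035 6.789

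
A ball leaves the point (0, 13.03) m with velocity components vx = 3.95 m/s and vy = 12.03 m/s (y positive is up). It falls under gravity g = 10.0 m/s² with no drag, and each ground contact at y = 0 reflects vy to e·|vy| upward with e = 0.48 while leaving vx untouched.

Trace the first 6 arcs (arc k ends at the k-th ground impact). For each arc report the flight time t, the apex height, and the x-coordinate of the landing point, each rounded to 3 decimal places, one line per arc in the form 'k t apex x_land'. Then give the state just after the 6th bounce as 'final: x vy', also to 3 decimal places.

Arc 1: start y=13.030, vy=12.030 → t=3.216, apex=20.266, x_land=12.704, impact vy=-20.133
  bounce: vy ← 0.48·20.133 = 9.664
Arc 2: start y=0.000, vy=9.664 → t=1.933, apex=4.669, x_land=20.338, impact vy=-9.664
  bounce: vy ← 0.48·9.664 = 4.639
Arc 3: start y=0.000, vy=4.639 → t=0.928, apex=1.076, x_land=24.003, impact vy=-4.639
  bounce: vy ← 0.48·4.639 = 2.227
Arc 4: start y=0.000, vy=2.227 → t=0.445, apex=0.248, x_land=25.762, impact vy=-2.227
  bounce: vy ← 0.48·2.227 = 1.069
Arc 5: start y=0.000, vy=1.069 → t=0.214, apex=0.057, x_land=26.606, impact vy=-1.069
  bounce: vy ← 0.48·1.069 = 0.513
Arc 6: start y=0.000, vy=0.513 → t=0.103, apex=0.013, x_land=27.011, impact vy=-0.513
  bounce: vy ← 0.48·0.513 = 0.246

1 3.216 20.266 12.704
2 1.933 4.669 20.338
3 0.928 1.076 24.003
4 0.445 0.248 25.762
5 0.214 0.057 26.606
6 0.103 0.013 27.011
final: 27.011 0.246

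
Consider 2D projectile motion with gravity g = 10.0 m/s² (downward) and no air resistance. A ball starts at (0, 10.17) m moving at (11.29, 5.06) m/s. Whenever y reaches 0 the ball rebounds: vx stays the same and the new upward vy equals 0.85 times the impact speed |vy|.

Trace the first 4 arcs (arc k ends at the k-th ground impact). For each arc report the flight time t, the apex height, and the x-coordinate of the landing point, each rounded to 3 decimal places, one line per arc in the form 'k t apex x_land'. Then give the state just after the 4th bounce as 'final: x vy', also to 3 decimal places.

Arc 1: start y=10.170, vy=5.060 → t=2.019, apex=11.450, x_land=22.798, impact vy=-15.133
  bounce: vy ← 0.85·15.133 = 12.863
Arc 2: start y=0.000, vy=12.863 → t=2.573, apex=8.273, x_land=51.842, impact vy=-12.863
  bounce: vy ← 0.85·12.863 = 10.933
Arc 3: start y=0.000, vy=10.933 → t=2.187, apex=5.977, x_land=76.530, impact vy=-10.933
  bounce: vy ← 0.85·10.933 = 9.293
Arc 4: start y=0.000, vy=9.293 → t=1.859, apex=4.318, x_land=97.515, impact vy=-9.293
  bounce: vy ← 0.85·9.293 = 7.899

1 2.019 11.450 22.798
2 2.573 8.273 51.842
3 2.187 5.977 76.530
4 1.859 4.318 97.515
final: 97.515 7.899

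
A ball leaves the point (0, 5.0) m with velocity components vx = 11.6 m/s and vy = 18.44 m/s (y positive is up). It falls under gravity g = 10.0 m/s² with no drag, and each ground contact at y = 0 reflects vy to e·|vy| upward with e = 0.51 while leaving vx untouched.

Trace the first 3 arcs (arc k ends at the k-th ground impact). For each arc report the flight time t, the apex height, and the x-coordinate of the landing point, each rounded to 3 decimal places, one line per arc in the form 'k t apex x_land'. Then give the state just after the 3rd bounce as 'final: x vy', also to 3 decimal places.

Arc 1: start y=5.000, vy=18.440 → t=3.942, apex=22.002, x_land=45.724, impact vy=-20.977
  bounce: vy ← 0.51·20.977 = 10.698
Arc 2: start y=0.000, vy=10.698 → t=2.140, apex=5.723, x_land=70.544, impact vy=-10.698
  bounce: vy ← 0.51·10.698 = 5.456
Arc 3: start y=0.000, vy=5.456 → t=1.091, apex=1.488, x_land=83.202, impact vy=-5.456
  bounce: vy ← 0.51·5.456 = 2.783

1 3.942 22.002 45.724
2 2.140 5.723 70.544
3 1.091 1.488 83.202
final: 83.202 2.783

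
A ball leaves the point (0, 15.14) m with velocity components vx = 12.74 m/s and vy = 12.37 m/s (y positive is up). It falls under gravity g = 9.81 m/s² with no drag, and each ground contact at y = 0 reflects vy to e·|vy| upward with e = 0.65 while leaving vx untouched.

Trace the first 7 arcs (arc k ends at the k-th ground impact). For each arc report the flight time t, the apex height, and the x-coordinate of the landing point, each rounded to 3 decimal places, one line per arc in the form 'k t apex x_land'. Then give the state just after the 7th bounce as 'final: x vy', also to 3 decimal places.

Arc 1: start y=15.140, vy=12.370 → t=3.424, apex=22.939, x_land=43.616, impact vy=-21.215
  bounce: vy ← 0.65·21.215 = 13.790
Arc 2: start y=0.000, vy=13.790 → t=2.811, apex=9.692, x_land=79.432, impact vy=-13.790
  bounce: vy ← 0.65·13.790 = 8.963
Arc 3: start y=0.000, vy=8.963 → t=1.827, apex=4.095, x_land=102.713, impact vy=-8.963
  bounce: vy ← 0.65·8.963 = 5.826
Arc 4: start y=0.000, vy=5.826 → t=1.188, apex=1.730, x_land=117.845, impact vy=-5.826
  bounce: vy ← 0.65·5.826 = 3.787
Arc 5: start y=0.000, vy=3.787 → t=0.772, apex=0.731, x_land=127.681, impact vy=-3.787
  bounce: vy ← 0.65·3.787 = 2.462
Arc 6: start y=0.000, vy=2.462 → t=0.502, apex=0.309, x_land=134.074, impact vy=-2.462
  bounce: vy ← 0.65·2.462 = 1.600
Arc 7: start y=0.000, vy=1.600 → t=0.326, apex=0.130, x_land=138.230, impact vy=-1.600
  bounce: vy ← 0.65·1.600 = 1.040

1 3.424 22.939 43.616
2 2.811 9.692 79.432
3 1.827 4.095 102.713
4 1.188 1.730 117.845
5 0.772 0.731 127.681
6 0.502 0.309 134.074
7 0.326 0.130 138.230
final: 138.230 1.040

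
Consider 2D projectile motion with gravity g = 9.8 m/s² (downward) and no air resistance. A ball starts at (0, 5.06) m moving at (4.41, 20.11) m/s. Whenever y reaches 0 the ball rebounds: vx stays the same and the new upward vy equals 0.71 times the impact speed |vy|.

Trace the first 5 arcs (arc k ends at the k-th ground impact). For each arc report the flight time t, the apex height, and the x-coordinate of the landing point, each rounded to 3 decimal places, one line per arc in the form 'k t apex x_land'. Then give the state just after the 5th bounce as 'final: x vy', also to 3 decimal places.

1 4.342 25.693 19.148
2 3.252 12.952 33.487
3 2.309 6.529 43.669
4 1.639 3.291 50.897
5 1.164 1.659 56.030
final: 56.030 4.049

Arc 1: start y=5.060, vy=20.110 → t=4.342, apex=25.693, x_land=19.148, impact vy=-22.441
  bounce: vy ← 0.71·22.441 = 15.933
Arc 2: start y=0.000, vy=15.933 → t=3.252, apex=12.952, x_land=33.487, impact vy=-15.933
  bounce: vy ← 0.71·15.933 = 11.312
Arc 3: start y=0.000, vy=11.312 → t=2.309, apex=6.529, x_land=43.669, impact vy=-11.312
  bounce: vy ← 0.71·11.312 = 8.032
Arc 4: start y=0.000, vy=8.032 → t=1.639, apex=3.291, x_land=50.897, impact vy=-8.032
  bounce: vy ← 0.71·8.032 = 5.703
Arc 5: start y=0.000, vy=5.703 → t=1.164, apex=1.659, x_land=56.030, impact vy=-5.703
  bounce: vy ← 0.71·5.703 = 4.049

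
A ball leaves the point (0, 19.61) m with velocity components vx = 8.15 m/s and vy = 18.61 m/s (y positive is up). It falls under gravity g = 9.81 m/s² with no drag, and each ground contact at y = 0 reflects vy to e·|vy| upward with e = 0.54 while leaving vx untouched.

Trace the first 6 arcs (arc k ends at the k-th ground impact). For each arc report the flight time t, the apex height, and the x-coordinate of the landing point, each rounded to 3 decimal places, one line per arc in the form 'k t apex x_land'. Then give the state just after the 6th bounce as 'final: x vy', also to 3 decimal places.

1 4.653 37.262 37.924
2 2.977 10.866 62.184
3 1.607 3.168 75.285
4 0.868 0.924 82.359
5 0.469 0.269 86.179
6 0.253 0.079 88.242
final: 88.242 0.670

Arc 1: start y=19.610, vy=18.610 → t=4.653, apex=37.262, x_land=37.924, impact vy=-27.038
  bounce: vy ← 0.54·27.038 = 14.601
Arc 2: start y=0.000, vy=14.601 → t=2.977, apex=10.866, x_land=62.184, impact vy=-14.601
  bounce: vy ← 0.54·14.601 = 7.884
Arc 3: start y=0.000, vy=7.884 → t=1.607, apex=3.168, x_land=75.285, impact vy=-7.884
  bounce: vy ← 0.54·7.884 = 4.258
Arc 4: start y=0.000, vy=4.258 → t=0.868, apex=0.924, x_land=82.359, impact vy=-4.258
  bounce: vy ← 0.54·4.258 = 2.299
Arc 5: start y=0.000, vy=2.299 → t=0.469, apex=0.269, x_land=86.179, impact vy=-2.299
  bounce: vy ← 0.54·2.299 = 1.242
Arc 6: start y=0.000, vy=1.242 → t=0.253, apex=0.079, x_land=88.242, impact vy=-1.242
  bounce: vy ← 0.54·1.242 = 0.670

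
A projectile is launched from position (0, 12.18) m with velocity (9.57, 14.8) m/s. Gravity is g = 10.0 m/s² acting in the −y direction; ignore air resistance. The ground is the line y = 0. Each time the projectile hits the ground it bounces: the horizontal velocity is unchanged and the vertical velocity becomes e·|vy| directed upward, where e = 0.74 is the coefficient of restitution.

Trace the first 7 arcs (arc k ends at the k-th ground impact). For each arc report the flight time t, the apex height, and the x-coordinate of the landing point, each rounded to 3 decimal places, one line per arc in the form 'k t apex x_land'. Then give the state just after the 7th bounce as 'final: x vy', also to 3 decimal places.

1 3.631 23.132 34.748
2 3.183 12.667 65.212
3 2.356 6.936 87.756
4 1.743 3.798 104.439
5 1.290 2.080 116.784
6 0.955 1.139 125.919
7 0.706 0.624 132.679
final: 132.679 2.614

Arc 1: start y=12.180, vy=14.800 → t=3.631, apex=23.132, x_land=34.748, impact vy=-21.509
  bounce: vy ← 0.74·21.509 = 15.917
Arc 2: start y=0.000, vy=15.917 → t=3.183, apex=12.667, x_land=65.212, impact vy=-15.917
  bounce: vy ← 0.74·15.917 = 11.778
Arc 3: start y=0.000, vy=11.778 → t=2.356, apex=6.936, x_land=87.756, impact vy=-11.778
  bounce: vy ← 0.74·11.778 = 8.716
Arc 4: start y=0.000, vy=8.716 → t=1.743, apex=3.798, x_land=104.439, impact vy=-8.716
  bounce: vy ← 0.74·8.716 = 6.450
Arc 5: start y=0.000, vy=6.450 → t=1.290, apex=2.080, x_land=116.784, impact vy=-6.450
  bounce: vy ← 0.74·6.450 = 4.773
Arc 6: start y=0.000, vy=4.773 → t=0.955, apex=1.139, x_land=125.919, impact vy=-4.773
  bounce: vy ← 0.74·4.773 = 3.532
Arc 7: start y=0.000, vy=3.532 → t=0.706, apex=0.624, x_land=132.679, impact vy=-3.532
  bounce: vy ← 0.74·3.532 = 2.614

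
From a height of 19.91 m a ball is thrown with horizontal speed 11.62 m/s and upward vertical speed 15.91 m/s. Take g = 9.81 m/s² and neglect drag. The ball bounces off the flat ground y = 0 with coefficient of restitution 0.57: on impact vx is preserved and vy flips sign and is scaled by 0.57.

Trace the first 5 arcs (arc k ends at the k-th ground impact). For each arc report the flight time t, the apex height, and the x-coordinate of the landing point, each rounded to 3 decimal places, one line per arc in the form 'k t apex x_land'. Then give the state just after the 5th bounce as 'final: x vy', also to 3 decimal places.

Arc 1: start y=19.910, vy=15.910 → t=4.208, apex=32.812, x_land=48.899, impact vy=-25.372
  bounce: vy ← 0.57·25.372 = 14.462
Arc 2: start y=0.000, vy=14.462 → t=2.948, apex=10.660, x_land=83.161, impact vy=-14.462
  bounce: vy ← 0.57·14.462 = 8.244
Arc 3: start y=0.000, vy=8.244 → t=1.681, apex=3.464, x_land=102.690, impact vy=-8.244
  bounce: vy ← 0.57·8.244 = 4.699
Arc 4: start y=0.000, vy=4.699 → t=0.958, apex=1.125, x_land=113.821, impact vy=-4.699
  bounce: vy ← 0.57·4.699 = 2.678
Arc 5: start y=0.000, vy=2.678 → t=0.546, apex=0.366, x_land=120.166, impact vy=-2.678
  bounce: vy ← 0.57·2.678 = 1.527

1 4.208 32.812 48.899
2 2.948 10.660 83.161
3 1.681 3.464 102.690
4 0.958 1.125 113.821
5 0.546 0.366 120.166
final: 120.166 1.527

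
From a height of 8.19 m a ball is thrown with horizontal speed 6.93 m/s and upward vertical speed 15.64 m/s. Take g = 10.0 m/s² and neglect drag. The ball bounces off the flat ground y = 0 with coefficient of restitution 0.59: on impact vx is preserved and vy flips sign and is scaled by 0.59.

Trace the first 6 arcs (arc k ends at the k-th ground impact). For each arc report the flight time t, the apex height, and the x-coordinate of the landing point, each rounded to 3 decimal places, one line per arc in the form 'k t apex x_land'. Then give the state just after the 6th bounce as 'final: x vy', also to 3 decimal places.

Arc 1: start y=8.190, vy=15.640 → t=3.585, apex=20.420, x_land=24.843, impact vy=-20.209
  bounce: vy ← 0.59·20.209 = 11.923
Arc 2: start y=0.000, vy=11.923 → t=2.385, apex=7.108, x_land=41.369, impact vy=-11.923
  bounce: vy ← 0.59·11.923 = 7.035
Arc 3: start y=0.000, vy=7.035 → t=1.407, apex=2.474, x_land=51.120, impact vy=-7.035
  bounce: vy ← 0.59·7.035 = 4.151
Arc 4: start y=0.000, vy=4.151 → t=0.830, apex=0.861, x_land=56.872, impact vy=-4.151
  bounce: vy ← 0.59·4.151 = 2.449
Arc 5: start y=0.000, vy=2.449 → t=0.490, apex=0.300, x_land=60.266, impact vy=-2.449
  bounce: vy ← 0.59·2.449 = 1.445
Arc 6: start y=0.000, vy=1.445 → t=0.289, apex=0.104, x_land=62.269, impact vy=-1.445
  bounce: vy ← 0.59·1.445 = 0.852

1 3.585 20.420 24.843
2 2.385 7.108 41.369
3 1.407 2.474 51.120
4 0.830 0.861 56.872
5 0.490 0.300 60.266
6 0.289 0.104 62.269
final: 62.269 0.852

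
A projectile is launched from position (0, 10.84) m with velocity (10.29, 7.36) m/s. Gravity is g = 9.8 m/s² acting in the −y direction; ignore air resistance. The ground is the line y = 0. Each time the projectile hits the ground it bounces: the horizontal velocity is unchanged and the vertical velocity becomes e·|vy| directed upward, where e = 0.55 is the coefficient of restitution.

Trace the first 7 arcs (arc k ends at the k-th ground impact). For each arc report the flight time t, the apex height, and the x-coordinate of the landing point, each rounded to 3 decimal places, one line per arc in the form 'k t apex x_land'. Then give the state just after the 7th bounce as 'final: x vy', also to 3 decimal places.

1 2.417 13.604 24.873
2 1.833 4.115 43.733
3 1.008 1.245 54.106
4 0.554 0.377 59.811
5 0.305 0.114 62.949
6 0.168 0.034 64.675
7 0.092 0.010 65.624
final: 65.624 0.249

Arc 1: start y=10.840, vy=7.360 → t=2.417, apex=13.604, x_land=24.873, impact vy=-16.329
  bounce: vy ← 0.55·16.329 = 8.981
Arc 2: start y=0.000, vy=8.981 → t=1.833, apex=4.115, x_land=43.733, impact vy=-8.981
  bounce: vy ← 0.55·8.981 = 4.939
Arc 3: start y=0.000, vy=4.939 → t=1.008, apex=1.245, x_land=54.106, impact vy=-4.939
  bounce: vy ← 0.55·4.939 = 2.717
Arc 4: start y=0.000, vy=2.717 → t=0.554, apex=0.377, x_land=59.811, impact vy=-2.717
  bounce: vy ← 0.55·2.717 = 1.494
Arc 5: start y=0.000, vy=1.494 → t=0.305, apex=0.114, x_land=62.949, impact vy=-1.494
  bounce: vy ← 0.55·1.494 = 0.822
Arc 6: start y=0.000, vy=0.822 → t=0.168, apex=0.034, x_land=64.675, impact vy=-0.822
  bounce: vy ← 0.55·0.822 = 0.452
Arc 7: start y=0.000, vy=0.452 → t=0.092, apex=0.010, x_land=65.624, impact vy=-0.452
  bounce: vy ← 0.55·0.452 = 0.249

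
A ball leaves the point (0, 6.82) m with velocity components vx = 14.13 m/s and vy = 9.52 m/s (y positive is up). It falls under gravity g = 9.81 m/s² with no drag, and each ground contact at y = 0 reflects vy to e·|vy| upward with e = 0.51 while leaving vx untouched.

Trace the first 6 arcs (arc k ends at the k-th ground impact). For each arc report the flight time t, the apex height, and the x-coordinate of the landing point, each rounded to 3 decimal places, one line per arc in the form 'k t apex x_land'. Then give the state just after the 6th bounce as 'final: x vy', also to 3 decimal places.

1 2.498 11.439 35.291
2 1.558 2.975 57.301
3 0.794 0.774 68.526
4 0.405 0.201 74.251
5 0.207 0.052 77.171
6 0.105 0.014 78.660
final: 78.660 0.264

Arc 1: start y=6.820, vy=9.520 → t=2.498, apex=11.439, x_land=35.291, impact vy=-14.981
  bounce: vy ← 0.51·14.981 = 7.640
Arc 2: start y=0.000, vy=7.640 → t=1.558, apex=2.975, x_land=57.301, impact vy=-7.640
  bounce: vy ← 0.51·7.640 = 3.897
Arc 3: start y=0.000, vy=3.897 → t=0.794, apex=0.774, x_land=68.526, impact vy=-3.897
  bounce: vy ← 0.51·3.897 = 1.987
Arc 4: start y=0.000, vy=1.987 → t=0.405, apex=0.201, x_land=74.251, impact vy=-1.987
  bounce: vy ← 0.51·1.987 = 1.014
Arc 5: start y=0.000, vy=1.014 → t=0.207, apex=0.052, x_land=77.171, impact vy=-1.014
  bounce: vy ← 0.51·1.014 = 0.517
Arc 6: start y=0.000, vy=0.517 → t=0.105, apex=0.014, x_land=78.660, impact vy=-0.517
  bounce: vy ← 0.51·0.517 = 0.264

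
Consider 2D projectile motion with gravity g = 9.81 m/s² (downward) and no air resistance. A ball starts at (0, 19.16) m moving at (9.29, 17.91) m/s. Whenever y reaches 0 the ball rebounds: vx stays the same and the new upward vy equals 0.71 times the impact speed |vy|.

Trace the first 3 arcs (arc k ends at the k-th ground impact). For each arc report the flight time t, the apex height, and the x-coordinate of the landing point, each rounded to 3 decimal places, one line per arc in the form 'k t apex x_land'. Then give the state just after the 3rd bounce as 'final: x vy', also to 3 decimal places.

Arc 1: start y=19.160, vy=17.910 → t=4.516, apex=35.509, x_land=41.956, impact vy=-26.395
  bounce: vy ← 0.71·26.395 = 18.740
Arc 2: start y=0.000, vy=18.740 → t=3.821, apex=17.900, x_land=77.450, impact vy=-18.740
  bounce: vy ← 0.71·18.740 = 13.306
Arc 3: start y=0.000, vy=13.306 → t=2.713, apex=9.023, x_land=102.651, impact vy=-13.306
  bounce: vy ← 0.71·13.306 = 9.447

1 4.516 35.509 41.956
2 3.821 17.900 77.450
3 2.713 9.023 102.651
final: 102.651 9.447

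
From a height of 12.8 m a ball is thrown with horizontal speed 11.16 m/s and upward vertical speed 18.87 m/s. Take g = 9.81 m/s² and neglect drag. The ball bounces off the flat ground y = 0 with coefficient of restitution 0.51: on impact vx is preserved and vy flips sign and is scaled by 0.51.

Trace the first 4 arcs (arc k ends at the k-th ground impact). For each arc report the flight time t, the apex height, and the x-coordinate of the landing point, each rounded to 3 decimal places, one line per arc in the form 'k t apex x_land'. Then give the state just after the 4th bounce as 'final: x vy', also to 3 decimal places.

1 4.435 30.949 49.500
2 2.562 8.050 78.093
3 1.307 2.094 92.676
4 0.666 0.545 100.113
final: 100.113 1.667

Arc 1: start y=12.800, vy=18.870 → t=4.435, apex=30.949, x_land=49.500, impact vy=-24.642
  bounce: vy ← 0.51·24.642 = 12.567
Arc 2: start y=0.000, vy=12.567 → t=2.562, apex=8.050, x_land=78.093, impact vy=-12.567
  bounce: vy ← 0.51·12.567 = 6.409
Arc 3: start y=0.000, vy=6.409 → t=1.307, apex=2.094, x_land=92.676, impact vy=-6.409
  bounce: vy ← 0.51·6.409 = 3.269
Arc 4: start y=0.000, vy=3.269 → t=0.666, apex=0.545, x_land=100.113, impact vy=-3.269
  bounce: vy ← 0.51·3.269 = 1.667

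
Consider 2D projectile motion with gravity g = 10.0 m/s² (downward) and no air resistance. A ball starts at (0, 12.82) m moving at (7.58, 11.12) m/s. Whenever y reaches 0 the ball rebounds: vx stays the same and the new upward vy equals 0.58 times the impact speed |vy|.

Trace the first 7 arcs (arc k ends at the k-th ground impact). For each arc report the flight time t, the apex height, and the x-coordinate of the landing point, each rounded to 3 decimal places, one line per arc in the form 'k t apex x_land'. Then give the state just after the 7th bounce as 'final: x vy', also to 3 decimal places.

1 3.061 19.003 23.206
2 2.261 6.393 40.348
3 1.312 2.150 50.290
4 0.761 0.723 56.056
5 0.441 0.243 59.401
6 0.256 0.082 61.341
7 0.148 0.028 62.466
final: 62.466 0.430

Arc 1: start y=12.820, vy=11.120 → t=3.061, apex=19.003, x_land=23.206, impact vy=-19.495
  bounce: vy ← 0.58·19.495 = 11.307
Arc 2: start y=0.000, vy=11.307 → t=2.261, apex=6.393, x_land=40.348, impact vy=-11.307
  bounce: vy ← 0.58·11.307 = 6.558
Arc 3: start y=0.000, vy=6.558 → t=1.312, apex=2.150, x_land=50.290, impact vy=-6.558
  bounce: vy ← 0.58·6.558 = 3.804
Arc 4: start y=0.000, vy=3.804 → t=0.761, apex=0.723, x_land=56.056, impact vy=-3.804
  bounce: vy ← 0.58·3.804 = 2.206
Arc 5: start y=0.000, vy=2.206 → t=0.441, apex=0.243, x_land=59.401, impact vy=-2.206
  bounce: vy ← 0.58·2.206 = 1.280
Arc 6: start y=0.000, vy=1.280 → t=0.256, apex=0.082, x_land=61.341, impact vy=-1.280
  bounce: vy ← 0.58·1.280 = 0.742
Arc 7: start y=0.000, vy=0.742 → t=0.148, apex=0.028, x_land=62.466, impact vy=-0.742
  bounce: vy ← 0.58·0.742 = 0.430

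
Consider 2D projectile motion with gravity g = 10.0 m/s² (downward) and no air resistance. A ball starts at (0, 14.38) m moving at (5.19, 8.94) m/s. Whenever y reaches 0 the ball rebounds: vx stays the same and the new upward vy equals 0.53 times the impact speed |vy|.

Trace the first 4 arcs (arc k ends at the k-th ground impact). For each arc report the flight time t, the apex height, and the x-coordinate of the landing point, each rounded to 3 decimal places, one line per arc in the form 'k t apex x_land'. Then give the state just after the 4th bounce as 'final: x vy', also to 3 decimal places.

1 2.811 18.376 14.590
2 2.032 5.162 25.136
3 1.077 1.450 30.726
4 0.571 0.407 33.689
final: 33.689 1.513

Arc 1: start y=14.380, vy=8.940 → t=2.811, apex=18.376, x_land=14.590, impact vy=-19.171
  bounce: vy ← 0.53·19.171 = 10.161
Arc 2: start y=0.000, vy=10.161 → t=2.032, apex=5.162, x_land=25.136, impact vy=-10.161
  bounce: vy ← 0.53·10.161 = 5.385
Arc 3: start y=0.000, vy=5.385 → t=1.077, apex=1.450, x_land=30.726, impact vy=-5.385
  bounce: vy ← 0.53·5.385 = 2.854
Arc 4: start y=0.000, vy=2.854 → t=0.571, apex=0.407, x_land=33.689, impact vy=-2.854
  bounce: vy ← 0.53·2.854 = 1.513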